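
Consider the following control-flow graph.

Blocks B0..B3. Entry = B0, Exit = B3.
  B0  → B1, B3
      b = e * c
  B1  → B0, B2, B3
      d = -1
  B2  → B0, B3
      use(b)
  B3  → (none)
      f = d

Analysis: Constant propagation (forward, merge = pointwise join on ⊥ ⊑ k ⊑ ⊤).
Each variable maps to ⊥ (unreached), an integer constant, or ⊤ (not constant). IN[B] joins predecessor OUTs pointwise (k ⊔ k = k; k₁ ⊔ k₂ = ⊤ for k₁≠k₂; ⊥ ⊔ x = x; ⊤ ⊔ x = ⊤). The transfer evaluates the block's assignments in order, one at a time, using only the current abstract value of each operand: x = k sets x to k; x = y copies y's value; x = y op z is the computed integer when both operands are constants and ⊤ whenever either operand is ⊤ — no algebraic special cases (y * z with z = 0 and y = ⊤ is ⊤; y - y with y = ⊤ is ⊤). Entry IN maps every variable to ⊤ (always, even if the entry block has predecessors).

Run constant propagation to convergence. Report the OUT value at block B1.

Converged values:
  B0:  IN=(all ⊤)  OUT=(all ⊤)
  B1:  IN=(all ⊤)  OUT={d:-1; rest ⊤}
  B2:  IN={d:-1; rest ⊤}  OUT={d:-1; rest ⊤}
  B3:  IN=(all ⊤)  OUT=(all ⊤)

Merge at B1: IN[B1] = OUT[B0] = {a: ⊤, b: ⊤, c: ⊤, d: ⊤, e: ⊤, f: ⊤}
Applying B1's transfer function to that IN value gives OUT[B1] (row B1 above).

Answer: {a: ⊤, b: ⊤, c: ⊤, d: -1, e: ⊤, f: ⊤}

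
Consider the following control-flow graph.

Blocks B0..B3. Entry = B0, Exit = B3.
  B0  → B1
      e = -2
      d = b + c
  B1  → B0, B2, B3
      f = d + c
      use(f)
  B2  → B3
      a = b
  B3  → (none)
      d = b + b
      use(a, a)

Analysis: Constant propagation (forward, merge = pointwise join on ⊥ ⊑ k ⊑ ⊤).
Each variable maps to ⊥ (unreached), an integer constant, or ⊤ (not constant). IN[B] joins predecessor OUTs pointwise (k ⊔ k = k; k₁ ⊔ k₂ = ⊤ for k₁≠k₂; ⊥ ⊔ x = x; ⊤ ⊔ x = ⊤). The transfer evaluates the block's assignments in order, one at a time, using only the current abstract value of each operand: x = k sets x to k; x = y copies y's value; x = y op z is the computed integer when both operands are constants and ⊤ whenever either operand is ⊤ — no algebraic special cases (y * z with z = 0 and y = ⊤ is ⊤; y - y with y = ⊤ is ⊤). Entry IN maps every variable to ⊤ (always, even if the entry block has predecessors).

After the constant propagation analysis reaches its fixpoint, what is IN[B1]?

Fixpoint table:
  B0:  IN=(all ⊤)  OUT={e:-2; rest ⊤}
  B1:  IN={e:-2; rest ⊤}  OUT={e:-2; rest ⊤}
  B2:  IN={e:-2; rest ⊤}  OUT={e:-2; rest ⊤}
  B3:  IN={e:-2; rest ⊤}  OUT={e:-2; rest ⊤}

Merge at B1: IN[B1] = OUT[B0] = {a: ⊤, b: ⊤, c: ⊤, d: ⊤, e: -2, f: ⊤}

Answer: {a: ⊤, b: ⊤, c: ⊤, d: ⊤, e: -2, f: ⊤}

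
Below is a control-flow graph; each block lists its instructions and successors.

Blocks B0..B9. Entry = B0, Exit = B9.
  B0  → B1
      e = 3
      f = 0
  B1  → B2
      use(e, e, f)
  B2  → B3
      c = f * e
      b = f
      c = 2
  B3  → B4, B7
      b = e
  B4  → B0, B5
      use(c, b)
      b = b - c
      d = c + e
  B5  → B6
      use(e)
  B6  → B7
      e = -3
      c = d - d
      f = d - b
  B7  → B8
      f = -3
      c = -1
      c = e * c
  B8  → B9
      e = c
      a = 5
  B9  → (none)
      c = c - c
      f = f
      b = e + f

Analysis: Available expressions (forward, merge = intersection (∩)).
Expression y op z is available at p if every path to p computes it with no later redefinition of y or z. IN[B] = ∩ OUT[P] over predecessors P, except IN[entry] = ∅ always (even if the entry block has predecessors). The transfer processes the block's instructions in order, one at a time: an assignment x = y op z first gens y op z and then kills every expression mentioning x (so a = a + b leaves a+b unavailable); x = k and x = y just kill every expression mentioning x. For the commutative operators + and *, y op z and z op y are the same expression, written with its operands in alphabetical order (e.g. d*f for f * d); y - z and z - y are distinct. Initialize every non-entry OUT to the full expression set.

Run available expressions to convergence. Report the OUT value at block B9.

Answer: {e+f}

Working:
Per-block solution:
  B0:   IN={}   OUT={}
  B1:   IN={}   OUT={}
  B2:   IN={}   OUT={e*f}
  B3:   IN={e*f}   OUT={e*f}
  B4:   IN={e*f}   OUT={c+e, e*f}
  B5:   IN={c+e, e*f}   OUT={c+e, e*f}
  B6:   IN={c+e, e*f}   OUT={d-b, d-d}
  B7:   IN={}   OUT={}
  B8:   IN={}   OUT={}
  B9:   IN={}   OUT={e+f}

Merge at B9: IN[B9] = OUT[B8] = {}
Applying B9's transfer function to that IN value gives OUT[B9] (row B9 above).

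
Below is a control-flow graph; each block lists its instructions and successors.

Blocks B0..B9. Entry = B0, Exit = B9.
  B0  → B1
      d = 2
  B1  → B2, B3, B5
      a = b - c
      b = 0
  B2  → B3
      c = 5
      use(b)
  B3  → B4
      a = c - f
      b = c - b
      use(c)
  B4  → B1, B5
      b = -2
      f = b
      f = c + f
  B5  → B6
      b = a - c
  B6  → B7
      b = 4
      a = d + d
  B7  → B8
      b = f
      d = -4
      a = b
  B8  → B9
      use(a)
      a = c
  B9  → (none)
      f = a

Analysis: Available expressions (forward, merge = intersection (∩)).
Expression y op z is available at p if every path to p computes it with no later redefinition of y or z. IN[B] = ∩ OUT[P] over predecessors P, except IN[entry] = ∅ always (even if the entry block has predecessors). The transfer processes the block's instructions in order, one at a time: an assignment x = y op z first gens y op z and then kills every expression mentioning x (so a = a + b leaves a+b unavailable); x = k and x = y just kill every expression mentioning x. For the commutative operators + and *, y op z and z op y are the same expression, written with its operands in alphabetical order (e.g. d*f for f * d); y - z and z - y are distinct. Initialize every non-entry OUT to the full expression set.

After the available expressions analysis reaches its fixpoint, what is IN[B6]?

Answer: {a-c}

Trace:
Per-block solution:
  B0: | IN={} | OUT={}
  B1: | IN={} | OUT={}
  B2: | IN={} | OUT={}
  B3: | IN={} | OUT={c-f}
  B4: | IN={c-f} | OUT={}
  B5: | IN={} | OUT={a-c}
  B6: | IN={a-c} | OUT={d+d}
  B7: | IN={d+d} | OUT={}
  B8: | IN={} | OUT={}
  B9: | IN={} | OUT={}

Merge at B6: IN[B6] = OUT[B5] = {a-c}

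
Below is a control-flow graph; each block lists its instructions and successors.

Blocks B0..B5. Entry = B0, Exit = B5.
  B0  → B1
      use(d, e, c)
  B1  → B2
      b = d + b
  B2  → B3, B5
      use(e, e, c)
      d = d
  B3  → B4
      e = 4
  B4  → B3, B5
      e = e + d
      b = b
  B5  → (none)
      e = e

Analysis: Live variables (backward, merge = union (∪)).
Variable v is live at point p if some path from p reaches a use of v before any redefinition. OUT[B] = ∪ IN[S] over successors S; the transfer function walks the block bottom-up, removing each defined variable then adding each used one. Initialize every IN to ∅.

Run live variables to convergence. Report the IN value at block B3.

Answer: {b, d}

Derivation:
Per-block solution:
  B0:   IN={b, c, d, e}   OUT={b, c, d, e}
  B1:   IN={b, c, d, e}   OUT={b, c, d, e}
  B2:   IN={b, c, d, e}   OUT={b, d, e}
  B3:   IN={b, d}   OUT={b, d, e}
  B4:   IN={b, d, e}   OUT={b, d, e}
  B5:   IN={e}   OUT={}

Merge at B3: OUT[B3] = IN[B4] = {b, d, e}
Applying B3's transfer function to that OUT value gives IN[B3] (row B3 above).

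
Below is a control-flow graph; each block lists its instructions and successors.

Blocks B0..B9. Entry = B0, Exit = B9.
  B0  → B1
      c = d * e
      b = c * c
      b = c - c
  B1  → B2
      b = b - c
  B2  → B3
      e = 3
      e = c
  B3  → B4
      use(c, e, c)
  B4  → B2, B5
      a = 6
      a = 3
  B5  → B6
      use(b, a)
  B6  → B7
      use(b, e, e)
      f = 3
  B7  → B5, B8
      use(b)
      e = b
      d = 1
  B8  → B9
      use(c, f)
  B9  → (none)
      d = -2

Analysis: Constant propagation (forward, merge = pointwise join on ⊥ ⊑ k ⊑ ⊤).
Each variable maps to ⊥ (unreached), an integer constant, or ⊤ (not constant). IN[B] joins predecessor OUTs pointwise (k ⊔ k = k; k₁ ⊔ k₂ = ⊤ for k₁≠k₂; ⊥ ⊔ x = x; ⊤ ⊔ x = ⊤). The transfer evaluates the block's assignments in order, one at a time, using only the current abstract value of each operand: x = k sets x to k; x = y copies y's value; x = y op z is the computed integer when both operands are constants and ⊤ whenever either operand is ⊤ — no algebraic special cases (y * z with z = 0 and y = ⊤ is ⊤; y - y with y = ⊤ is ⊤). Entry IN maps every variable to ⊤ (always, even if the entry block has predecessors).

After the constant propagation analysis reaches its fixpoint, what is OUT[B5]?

Answer: {a: 3, b: ⊤, c: ⊤, d: ⊤, e: ⊤, f: ⊤}

Derivation:
Per-block solution:
  B0:   IN=(all ⊤)   OUT=(all ⊤)
  B1:   IN=(all ⊤)   OUT=(all ⊤)
  B2:   IN=(all ⊤)   OUT=(all ⊤)
  B3:   IN=(all ⊤)   OUT=(all ⊤)
  B4:   IN=(all ⊤)   OUT={a:3; rest ⊤}
  B5:   IN={a:3; rest ⊤}   OUT={a:3; rest ⊤}
  B6:   IN={a:3; rest ⊤}   OUT={a:3, f:3; rest ⊤}
  B7:   IN={a:3, f:3; rest ⊤}   OUT={a:3, d:1, f:3; rest ⊤}
  B8:   IN={a:3, d:1, f:3; rest ⊤}   OUT={a:3, d:1, f:3; rest ⊤}
  B9:   IN={a:3, d:1, f:3; rest ⊤}   OUT={a:3, d:-2, f:3; rest ⊤}

Merge at B5: IN[B5] = OUT[B4] ⊔ OUT[B7] = {a: 3, b: ⊤, c: ⊤, d: ⊤, e: ⊤, f: ⊤}
Applying B5's transfer function to that IN value gives OUT[B5] (row B5 above).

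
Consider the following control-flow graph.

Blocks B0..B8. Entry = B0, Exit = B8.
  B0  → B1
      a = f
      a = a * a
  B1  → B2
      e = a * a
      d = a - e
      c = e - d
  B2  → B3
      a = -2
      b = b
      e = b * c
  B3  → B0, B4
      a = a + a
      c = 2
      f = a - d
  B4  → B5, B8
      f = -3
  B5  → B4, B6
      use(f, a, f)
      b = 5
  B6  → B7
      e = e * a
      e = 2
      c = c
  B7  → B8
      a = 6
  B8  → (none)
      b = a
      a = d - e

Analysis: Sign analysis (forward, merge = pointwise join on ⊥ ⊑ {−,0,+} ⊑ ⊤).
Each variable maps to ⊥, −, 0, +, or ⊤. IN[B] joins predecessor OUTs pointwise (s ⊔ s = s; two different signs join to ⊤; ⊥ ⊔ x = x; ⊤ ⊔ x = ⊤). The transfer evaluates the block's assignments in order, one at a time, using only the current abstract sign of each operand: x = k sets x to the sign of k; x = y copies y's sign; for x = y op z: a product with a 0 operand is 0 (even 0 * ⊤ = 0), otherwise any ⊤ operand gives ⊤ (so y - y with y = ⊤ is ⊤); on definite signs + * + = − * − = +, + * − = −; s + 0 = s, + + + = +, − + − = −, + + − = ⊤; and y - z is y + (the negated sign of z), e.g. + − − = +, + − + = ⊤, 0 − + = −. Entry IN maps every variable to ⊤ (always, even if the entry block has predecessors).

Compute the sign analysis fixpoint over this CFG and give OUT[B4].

Answer: {a: -, b: ⊤, c: +, d: ⊤, e: ⊤, f: -}

Derivation:
Fixpoint table:
  B0: | IN=(all ⊤) | OUT=(all ⊤)
  B1: | IN=(all ⊤) | OUT=(all ⊤)
  B2: | IN=(all ⊤) | OUT={a:-; rest ⊤}
  B3: | IN={a:-; rest ⊤} | OUT={a:-, c:+; rest ⊤}
  B4: | IN={a:-, c:+; rest ⊤} | OUT={a:-, c:+, f:-; rest ⊤}
  B5: | IN={a:-, c:+, f:-; rest ⊤} | OUT={a:-, b:+, c:+, f:-; rest ⊤}
  B6: | IN={a:-, b:+, c:+, f:-; rest ⊤} | OUT={a:-, b:+, c:+, e:+, f:-; rest ⊤}
  B7: | IN={a:-, b:+, c:+, e:+, f:-; rest ⊤} | OUT={a:+, b:+, c:+, e:+, f:-; rest ⊤}
  B8: | IN={c:+, f:-; rest ⊤} | OUT={c:+, f:-; rest ⊤}

Merge at B4: IN[B4] = OUT[B3] ⊔ OUT[B5] = {a: -, b: ⊤, c: +, d: ⊤, e: ⊤, f: ⊤}
Applying B4's transfer function to that IN value gives OUT[B4] (row B4 above).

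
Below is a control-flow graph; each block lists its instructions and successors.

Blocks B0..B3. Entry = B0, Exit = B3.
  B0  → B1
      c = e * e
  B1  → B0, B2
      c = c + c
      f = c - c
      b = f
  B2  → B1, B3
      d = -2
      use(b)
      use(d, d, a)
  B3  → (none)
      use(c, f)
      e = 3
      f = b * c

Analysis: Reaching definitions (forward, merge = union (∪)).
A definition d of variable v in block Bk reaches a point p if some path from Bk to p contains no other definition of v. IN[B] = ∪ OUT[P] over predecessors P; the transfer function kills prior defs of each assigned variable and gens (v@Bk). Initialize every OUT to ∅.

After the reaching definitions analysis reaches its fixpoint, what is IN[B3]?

Per-block solution:
  B0:   IN={b@B1, c@B1, d@B2, f@B1}   OUT={b@B1, c@B0, d@B2, f@B1}
  B1:   IN={b@B1, c@B0, c@B1, d@B2, f@B1}   OUT={b@B1, c@B1, d@B2, f@B1}
  B2:   IN={b@B1, c@B1, d@B2, f@B1}   OUT={b@B1, c@B1, d@B2, f@B1}
  B3:   IN={b@B1, c@B1, d@B2, f@B1}   OUT={b@B1, c@B1, d@B2, e@B3, f@B3}

Merge at B3: IN[B3] = OUT[B2] = {b@B1, c@B1, d@B2, f@B1}

Answer: {b@B1, c@B1, d@B2, f@B1}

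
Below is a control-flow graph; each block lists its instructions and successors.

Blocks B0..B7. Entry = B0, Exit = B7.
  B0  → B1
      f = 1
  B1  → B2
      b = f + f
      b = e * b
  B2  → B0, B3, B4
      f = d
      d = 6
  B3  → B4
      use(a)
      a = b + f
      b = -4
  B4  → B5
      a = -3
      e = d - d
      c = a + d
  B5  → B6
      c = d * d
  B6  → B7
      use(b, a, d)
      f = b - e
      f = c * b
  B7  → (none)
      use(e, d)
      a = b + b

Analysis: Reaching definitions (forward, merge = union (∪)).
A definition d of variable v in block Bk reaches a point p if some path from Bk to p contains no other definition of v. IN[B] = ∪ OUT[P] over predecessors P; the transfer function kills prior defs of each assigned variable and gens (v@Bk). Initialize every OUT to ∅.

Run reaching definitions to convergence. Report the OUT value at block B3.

Fixpoint table:
  B0:   IN={b@B1, d@B2, f@B2}   OUT={b@B1, d@B2, f@B0}
  B1:   IN={b@B1, d@B2, f@B0}   OUT={b@B1, d@B2, f@B0}
  B2:   IN={b@B1, d@B2, f@B0}   OUT={b@B1, d@B2, f@B2}
  B3:   IN={b@B1, d@B2, f@B2}   OUT={a@B3, b@B3, d@B2, f@B2}
  B4:   IN={a@B3, b@B1, b@B3, d@B2, f@B2}   OUT={a@B4, b@B1, b@B3, c@B4, d@B2, e@B4, f@B2}
  B5:   IN={a@B4, b@B1, b@B3, c@B4, d@B2, e@B4, f@B2}   OUT={a@B4, b@B1, b@B3, c@B5, d@B2, e@B4, f@B2}
  B6:   IN={a@B4, b@B1, b@B3, c@B5, d@B2, e@B4, f@B2}   OUT={a@B4, b@B1, b@B3, c@B5, d@B2, e@B4, f@B6}
  B7:   IN={a@B4, b@B1, b@B3, c@B5, d@B2, e@B4, f@B6}   OUT={a@B7, b@B1, b@B3, c@B5, d@B2, e@B4, f@B6}

Merge at B3: IN[B3] = OUT[B2] = {b@B1, d@B2, f@B2}
Applying B3's transfer function to that IN value gives OUT[B3] (row B3 above).

Answer: {a@B3, b@B3, d@B2, f@B2}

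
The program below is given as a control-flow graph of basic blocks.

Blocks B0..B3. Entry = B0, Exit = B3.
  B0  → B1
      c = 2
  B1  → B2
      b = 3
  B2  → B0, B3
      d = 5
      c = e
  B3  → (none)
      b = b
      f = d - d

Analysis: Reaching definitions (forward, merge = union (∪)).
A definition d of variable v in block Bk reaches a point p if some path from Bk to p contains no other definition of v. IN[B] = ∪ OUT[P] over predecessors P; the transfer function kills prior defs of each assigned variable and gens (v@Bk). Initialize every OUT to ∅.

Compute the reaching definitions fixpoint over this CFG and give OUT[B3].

Answer: {b@B3, c@B2, d@B2, f@B3}

Trace:
Converged values:
  B0: | IN={b@B1, c@B2, d@B2} | OUT={b@B1, c@B0, d@B2}
  B1: | IN={b@B1, c@B0, d@B2} | OUT={b@B1, c@B0, d@B2}
  B2: | IN={b@B1, c@B0, d@B2} | OUT={b@B1, c@B2, d@B2}
  B3: | IN={b@B1, c@B2, d@B2} | OUT={b@B3, c@B2, d@B2, f@B3}

Merge at B3: IN[B3] = OUT[B2] = {b@B1, c@B2, d@B2}
Applying B3's transfer function to that IN value gives OUT[B3] (row B3 above).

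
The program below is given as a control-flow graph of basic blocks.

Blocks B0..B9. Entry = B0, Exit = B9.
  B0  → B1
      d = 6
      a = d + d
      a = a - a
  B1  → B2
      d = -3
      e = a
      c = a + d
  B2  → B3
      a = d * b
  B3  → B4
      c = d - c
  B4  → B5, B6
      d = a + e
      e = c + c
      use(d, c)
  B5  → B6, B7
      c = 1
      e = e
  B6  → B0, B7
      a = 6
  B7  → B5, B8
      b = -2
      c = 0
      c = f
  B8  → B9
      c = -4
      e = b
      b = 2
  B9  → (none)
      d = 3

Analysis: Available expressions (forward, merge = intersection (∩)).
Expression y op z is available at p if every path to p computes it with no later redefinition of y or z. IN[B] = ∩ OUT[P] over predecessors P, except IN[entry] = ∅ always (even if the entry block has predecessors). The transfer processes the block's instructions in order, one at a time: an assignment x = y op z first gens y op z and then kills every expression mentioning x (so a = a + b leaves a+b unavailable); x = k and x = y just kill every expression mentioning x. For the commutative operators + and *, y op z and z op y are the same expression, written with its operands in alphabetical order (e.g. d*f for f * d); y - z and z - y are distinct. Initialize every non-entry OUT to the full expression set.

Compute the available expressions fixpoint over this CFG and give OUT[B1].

Answer: {a+d}

Derivation:
Per-block solution:
  B0:  IN={}  OUT={d+d}
  B1:  IN={d+d}  OUT={a+d}
  B2:  IN={a+d}  OUT={b*d}
  B3:  IN={b*d}  OUT={b*d}
  B4:  IN={b*d}  OUT={c+c}
  B5:  IN={}  OUT={}
  B6:  IN={}  OUT={}
  B7:  IN={}  OUT={}
  B8:  IN={}  OUT={}
  B9:  IN={}  OUT={}

Merge at B1: IN[B1] = OUT[B0] = {d+d}
Applying B1's transfer function to that IN value gives OUT[B1] (row B1 above).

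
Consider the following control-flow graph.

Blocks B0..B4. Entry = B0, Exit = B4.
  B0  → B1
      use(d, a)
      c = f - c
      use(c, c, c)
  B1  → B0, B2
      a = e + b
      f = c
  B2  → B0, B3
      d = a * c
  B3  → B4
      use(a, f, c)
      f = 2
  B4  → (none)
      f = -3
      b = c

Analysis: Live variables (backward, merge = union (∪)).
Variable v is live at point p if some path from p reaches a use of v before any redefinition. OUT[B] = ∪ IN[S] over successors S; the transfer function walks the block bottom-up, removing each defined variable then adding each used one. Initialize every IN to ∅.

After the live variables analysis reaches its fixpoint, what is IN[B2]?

Answer: {a, b, c, e, f}

Trace:
Fixpoint table:
  B0:  IN={a, b, c, d, e, f}  OUT={b, c, d, e}
  B1:  IN={b, c, d, e}  OUT={a, b, c, d, e, f}
  B2:  IN={a, b, c, e, f}  OUT={a, b, c, d, e, f}
  B3:  IN={a, c, f}  OUT={c}
  B4:  IN={c}  OUT={}

Merge at B2: OUT[B2] = IN[B0] ⊔ IN[B3] = {a, b, c, d, e, f}
Applying B2's transfer function to that OUT value gives IN[B2] (row B2 above).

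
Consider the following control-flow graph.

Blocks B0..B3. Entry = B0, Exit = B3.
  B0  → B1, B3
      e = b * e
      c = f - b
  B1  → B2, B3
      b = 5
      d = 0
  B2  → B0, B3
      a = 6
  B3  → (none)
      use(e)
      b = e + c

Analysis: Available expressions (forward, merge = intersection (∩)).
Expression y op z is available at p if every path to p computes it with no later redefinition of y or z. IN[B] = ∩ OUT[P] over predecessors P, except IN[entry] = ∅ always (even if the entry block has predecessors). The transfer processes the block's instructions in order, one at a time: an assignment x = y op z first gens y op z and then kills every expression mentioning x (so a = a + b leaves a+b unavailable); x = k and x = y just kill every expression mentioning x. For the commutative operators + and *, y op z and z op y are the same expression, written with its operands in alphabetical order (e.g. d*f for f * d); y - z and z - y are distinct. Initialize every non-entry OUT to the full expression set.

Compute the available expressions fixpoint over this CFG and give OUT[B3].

Answer: {c+e}

Derivation:
Converged values:
  B0:  IN={}  OUT={f-b}
  B1:  IN={f-b}  OUT={}
  B2:  IN={}  OUT={}
  B3:  IN={}  OUT={c+e}

Merge at B3: IN[B3] = OUT[B0] ∩ OUT[B1] ∩ OUT[B2] = {}
Applying B3's transfer function to that IN value gives OUT[B3] (row B3 above).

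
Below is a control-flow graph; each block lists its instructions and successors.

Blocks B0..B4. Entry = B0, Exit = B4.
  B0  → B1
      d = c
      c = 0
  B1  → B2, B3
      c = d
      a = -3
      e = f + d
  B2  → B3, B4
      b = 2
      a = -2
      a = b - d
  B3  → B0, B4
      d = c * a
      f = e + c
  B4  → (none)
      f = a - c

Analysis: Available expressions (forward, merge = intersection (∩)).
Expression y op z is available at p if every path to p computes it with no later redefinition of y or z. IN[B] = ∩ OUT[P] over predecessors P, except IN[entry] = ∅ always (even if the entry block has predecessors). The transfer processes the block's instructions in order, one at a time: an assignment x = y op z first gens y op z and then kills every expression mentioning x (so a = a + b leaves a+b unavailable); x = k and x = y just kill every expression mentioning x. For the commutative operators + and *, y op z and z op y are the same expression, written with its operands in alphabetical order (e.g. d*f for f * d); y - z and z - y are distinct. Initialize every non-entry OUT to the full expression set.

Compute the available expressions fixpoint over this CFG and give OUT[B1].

Converged values:
  B0:  IN={}  OUT={}
  B1:  IN={}  OUT={d+f}
  B2:  IN={d+f}  OUT={b-d, d+f}
  B3:  IN={d+f}  OUT={a*c, c+e}
  B4:  IN={}  OUT={a-c}

Merge at B1: IN[B1] = OUT[B0] = {}
Applying B1's transfer function to that IN value gives OUT[B1] (row B1 above).

Answer: {d+f}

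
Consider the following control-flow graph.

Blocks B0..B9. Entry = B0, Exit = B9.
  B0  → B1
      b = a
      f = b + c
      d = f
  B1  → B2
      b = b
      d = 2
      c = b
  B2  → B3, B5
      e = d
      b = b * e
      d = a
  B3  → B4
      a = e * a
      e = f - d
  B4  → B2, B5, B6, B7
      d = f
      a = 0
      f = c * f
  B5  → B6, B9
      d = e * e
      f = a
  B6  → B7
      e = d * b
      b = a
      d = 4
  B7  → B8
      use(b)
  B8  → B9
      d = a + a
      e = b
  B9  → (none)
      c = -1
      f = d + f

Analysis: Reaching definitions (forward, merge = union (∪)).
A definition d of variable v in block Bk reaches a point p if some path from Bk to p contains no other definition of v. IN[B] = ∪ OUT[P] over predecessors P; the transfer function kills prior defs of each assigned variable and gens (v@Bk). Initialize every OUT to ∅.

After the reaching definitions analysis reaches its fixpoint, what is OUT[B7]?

Per-block solution:
  B0:   IN={}   OUT={b@B0, d@B0, f@B0}
  B1:   IN={b@B0, d@B0, f@B0}   OUT={b@B1, c@B1, d@B1, f@B0}
  B2:   IN={a@B4, b@B1, b@B2, c@B1, d@B1, d@B4, e@B3, f@B0, f@B4}   OUT={a@B4, b@B2, c@B1, d@B2, e@B2, f@B0, f@B4}
  B3:   IN={a@B4, b@B2, c@B1, d@B2, e@B2, f@B0, f@B4}   OUT={a@B3, b@B2, c@B1, d@B2, e@B3, f@B0, f@B4}
  B4:   IN={a@B3, b@B2, c@B1, d@B2, e@B3, f@B0, f@B4}   OUT={a@B4, b@B2, c@B1, d@B4, e@B3, f@B4}
  B5:   IN={a@B4, b@B2, c@B1, d@B2, d@B4, e@B2, e@B3, f@B0, f@B4}   OUT={a@B4, b@B2, c@B1, d@B5, e@B2, e@B3, f@B5}
  B6:   IN={a@B4, b@B2, c@B1, d@B4, d@B5, e@B2, e@B3, f@B4, f@B5}   OUT={a@B4, b@B6, c@B1, d@B6, e@B6, f@B4, f@B5}
  B7:   IN={a@B4, b@B2, b@B6, c@B1, d@B4, d@B6, e@B3, e@B6, f@B4, f@B5}   OUT={a@B4, b@B2, b@B6, c@B1, d@B4, d@B6, e@B3, e@B6, f@B4, f@B5}
  B8:   IN={a@B4, b@B2, b@B6, c@B1, d@B4, d@B6, e@B3, e@B6, f@B4, f@B5}   OUT={a@B4, b@B2, b@B6, c@B1, d@B8, e@B8, f@B4, f@B5}
  B9:   IN={a@B4, b@B2, b@B6, c@B1, d@B5, d@B8, e@B2, e@B3, e@B8, f@B4, f@B5}   OUT={a@B4, b@B2, b@B6, c@B9, d@B5, d@B8, e@B2, e@B3, e@B8, f@B9}

Merge at B7: IN[B7] = OUT[B4] ⊔ OUT[B6] = {a@B4, b@B2, b@B6, c@B1, d@B4, d@B6, e@B3, e@B6, f@B4, f@B5}
Applying B7's transfer function to that IN value gives OUT[B7] (row B7 above).

Answer: {a@B4, b@B2, b@B6, c@B1, d@B4, d@B6, e@B3, e@B6, f@B4, f@B5}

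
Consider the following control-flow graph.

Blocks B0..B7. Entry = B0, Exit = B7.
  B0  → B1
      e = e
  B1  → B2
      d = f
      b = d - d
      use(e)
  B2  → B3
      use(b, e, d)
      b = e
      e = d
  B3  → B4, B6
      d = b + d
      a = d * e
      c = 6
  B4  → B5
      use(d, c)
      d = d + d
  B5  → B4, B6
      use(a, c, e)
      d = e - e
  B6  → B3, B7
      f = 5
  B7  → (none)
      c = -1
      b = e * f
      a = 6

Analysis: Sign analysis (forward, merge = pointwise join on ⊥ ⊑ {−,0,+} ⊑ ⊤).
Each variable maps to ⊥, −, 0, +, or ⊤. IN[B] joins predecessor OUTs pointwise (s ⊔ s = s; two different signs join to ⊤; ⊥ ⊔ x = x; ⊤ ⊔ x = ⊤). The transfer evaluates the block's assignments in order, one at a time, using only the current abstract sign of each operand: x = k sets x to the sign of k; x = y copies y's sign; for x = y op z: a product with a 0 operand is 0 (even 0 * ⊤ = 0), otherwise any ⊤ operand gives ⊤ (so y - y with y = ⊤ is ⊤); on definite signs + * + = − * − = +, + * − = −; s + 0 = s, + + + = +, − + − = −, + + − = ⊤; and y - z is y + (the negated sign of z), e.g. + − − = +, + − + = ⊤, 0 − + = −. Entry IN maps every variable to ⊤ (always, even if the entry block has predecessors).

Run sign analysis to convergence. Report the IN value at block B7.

Fixpoint table:
  B0: | IN=(all ⊤) | OUT=(all ⊤)
  B1: | IN=(all ⊤) | OUT=(all ⊤)
  B2: | IN=(all ⊤) | OUT=(all ⊤)
  B3: | IN=(all ⊤) | OUT={c:+; rest ⊤}
  B4: | IN={c:+; rest ⊤} | OUT={c:+; rest ⊤}
  B5: | IN={c:+; rest ⊤} | OUT={c:+; rest ⊤}
  B6: | IN={c:+; rest ⊤} | OUT={c:+, f:+; rest ⊤}
  B7: | IN={c:+, f:+; rest ⊤} | OUT={a:+, c:-, f:+; rest ⊤}

Merge at B7: IN[B7] = OUT[B6] = {a: ⊤, b: ⊤, c: +, d: ⊤, e: ⊤, f: +}

Answer: {a: ⊤, b: ⊤, c: +, d: ⊤, e: ⊤, f: +}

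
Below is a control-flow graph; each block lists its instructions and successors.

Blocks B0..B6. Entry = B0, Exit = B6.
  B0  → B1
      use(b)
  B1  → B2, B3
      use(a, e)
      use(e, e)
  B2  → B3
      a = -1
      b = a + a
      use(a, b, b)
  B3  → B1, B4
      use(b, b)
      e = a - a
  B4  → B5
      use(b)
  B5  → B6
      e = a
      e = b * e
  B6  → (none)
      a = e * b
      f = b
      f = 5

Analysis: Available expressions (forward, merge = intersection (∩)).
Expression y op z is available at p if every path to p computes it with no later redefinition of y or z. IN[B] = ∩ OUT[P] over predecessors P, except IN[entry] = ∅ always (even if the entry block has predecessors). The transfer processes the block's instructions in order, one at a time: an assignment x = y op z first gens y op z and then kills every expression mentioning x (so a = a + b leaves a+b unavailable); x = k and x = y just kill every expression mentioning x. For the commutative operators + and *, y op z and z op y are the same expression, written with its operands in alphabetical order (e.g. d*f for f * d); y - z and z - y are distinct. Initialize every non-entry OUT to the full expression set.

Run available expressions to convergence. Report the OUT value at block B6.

Per-block solution:
  B0:   IN={}   OUT={}
  B1:   IN={}   OUT={}
  B2:   IN={}   OUT={a+a}
  B3:   IN={}   OUT={a-a}
  B4:   IN={a-a}   OUT={a-a}
  B5:   IN={a-a}   OUT={a-a}
  B6:   IN={a-a}   OUT={b*e}

Merge at B6: IN[B6] = OUT[B5] = {a-a}
Applying B6's transfer function to that IN value gives OUT[B6] (row B6 above).

Answer: {b*e}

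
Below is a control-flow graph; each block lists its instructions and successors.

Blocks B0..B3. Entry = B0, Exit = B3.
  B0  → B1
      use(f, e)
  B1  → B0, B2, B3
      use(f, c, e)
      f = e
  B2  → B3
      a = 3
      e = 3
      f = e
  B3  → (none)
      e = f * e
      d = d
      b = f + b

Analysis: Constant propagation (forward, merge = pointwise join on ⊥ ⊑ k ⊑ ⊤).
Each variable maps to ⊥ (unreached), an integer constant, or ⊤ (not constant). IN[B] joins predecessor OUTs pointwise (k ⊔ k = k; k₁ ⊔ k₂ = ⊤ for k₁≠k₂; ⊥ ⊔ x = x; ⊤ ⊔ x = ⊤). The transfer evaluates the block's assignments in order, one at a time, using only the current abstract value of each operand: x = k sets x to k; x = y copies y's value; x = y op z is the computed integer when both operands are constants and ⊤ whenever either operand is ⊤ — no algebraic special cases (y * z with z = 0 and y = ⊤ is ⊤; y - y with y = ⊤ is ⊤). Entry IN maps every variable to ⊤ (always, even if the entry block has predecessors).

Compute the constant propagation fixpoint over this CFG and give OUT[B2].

Answer: {a: 3, b: ⊤, c: ⊤, d: ⊤, e: 3, f: 3}

Trace:
Fixpoint table:
  B0:  IN=(all ⊤)  OUT=(all ⊤)
  B1:  IN=(all ⊤)  OUT=(all ⊤)
  B2:  IN=(all ⊤)  OUT={a:3, e:3, f:3; rest ⊤}
  B3:  IN=(all ⊤)  OUT=(all ⊤)

Merge at B2: IN[B2] = OUT[B1] = {a: ⊤, b: ⊤, c: ⊤, d: ⊤, e: ⊤, f: ⊤}
Applying B2's transfer function to that IN value gives OUT[B2] (row B2 above).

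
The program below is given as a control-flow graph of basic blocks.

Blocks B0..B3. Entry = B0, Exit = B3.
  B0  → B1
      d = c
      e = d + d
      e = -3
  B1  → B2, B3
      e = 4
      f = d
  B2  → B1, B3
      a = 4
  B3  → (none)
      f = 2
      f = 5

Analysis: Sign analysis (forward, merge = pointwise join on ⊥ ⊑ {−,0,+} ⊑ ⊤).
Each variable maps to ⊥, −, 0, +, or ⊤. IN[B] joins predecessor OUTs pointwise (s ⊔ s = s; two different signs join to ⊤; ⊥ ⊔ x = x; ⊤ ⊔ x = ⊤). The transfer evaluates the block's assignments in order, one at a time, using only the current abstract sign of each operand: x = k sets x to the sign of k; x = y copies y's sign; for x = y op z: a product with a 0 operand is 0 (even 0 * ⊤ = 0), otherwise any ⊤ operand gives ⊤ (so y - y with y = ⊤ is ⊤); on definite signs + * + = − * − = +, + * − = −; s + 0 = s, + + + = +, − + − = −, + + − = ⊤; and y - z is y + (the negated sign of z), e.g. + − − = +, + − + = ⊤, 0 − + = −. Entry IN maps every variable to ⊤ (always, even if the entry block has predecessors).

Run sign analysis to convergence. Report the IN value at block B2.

Answer: {a: ⊤, b: ⊤, c: ⊤, d: ⊤, e: +, f: ⊤}

Trace:
Converged values:
  B0: | IN=(all ⊤) | OUT={e:-; rest ⊤}
  B1: | IN=(all ⊤) | OUT={e:+; rest ⊤}
  B2: | IN={e:+; rest ⊤} | OUT={a:+, e:+; rest ⊤}
  B3: | IN={e:+; rest ⊤} | OUT={e:+, f:+; rest ⊤}

Merge at B2: IN[B2] = OUT[B1] = {a: ⊤, b: ⊤, c: ⊤, d: ⊤, e: +, f: ⊤}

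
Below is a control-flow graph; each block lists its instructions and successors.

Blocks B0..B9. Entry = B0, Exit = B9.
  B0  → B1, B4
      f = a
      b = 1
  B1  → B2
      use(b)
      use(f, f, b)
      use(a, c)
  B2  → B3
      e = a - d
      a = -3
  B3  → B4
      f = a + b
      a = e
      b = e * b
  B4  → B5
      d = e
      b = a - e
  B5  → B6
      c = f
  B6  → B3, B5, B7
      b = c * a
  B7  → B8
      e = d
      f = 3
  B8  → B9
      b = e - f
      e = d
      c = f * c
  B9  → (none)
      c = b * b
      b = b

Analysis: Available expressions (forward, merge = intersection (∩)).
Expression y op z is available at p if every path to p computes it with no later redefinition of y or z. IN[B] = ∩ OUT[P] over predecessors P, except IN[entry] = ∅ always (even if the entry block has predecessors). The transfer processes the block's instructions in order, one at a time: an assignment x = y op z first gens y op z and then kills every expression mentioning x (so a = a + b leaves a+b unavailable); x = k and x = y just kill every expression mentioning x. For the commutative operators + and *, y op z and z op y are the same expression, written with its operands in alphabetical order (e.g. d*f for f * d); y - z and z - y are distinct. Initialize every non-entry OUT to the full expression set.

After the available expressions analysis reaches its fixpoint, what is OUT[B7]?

Answer: {a*c}

Working:
Per-block solution:
  B0: | IN={} | OUT={}
  B1: | IN={} | OUT={}
  B2: | IN={} | OUT={}
  B3: | IN={} | OUT={}
  B4: | IN={} | OUT={a-e}
  B5: | IN={a-e} | OUT={a-e}
  B6: | IN={a-e} | OUT={a*c, a-e}
  B7: | IN={a*c, a-e} | OUT={a*c}
  B8: | IN={a*c} | OUT={}
  B9: | IN={} | OUT={}

Merge at B7: IN[B7] = OUT[B6] = {a*c, a-e}
Applying B7's transfer function to that IN value gives OUT[B7] (row B7 above).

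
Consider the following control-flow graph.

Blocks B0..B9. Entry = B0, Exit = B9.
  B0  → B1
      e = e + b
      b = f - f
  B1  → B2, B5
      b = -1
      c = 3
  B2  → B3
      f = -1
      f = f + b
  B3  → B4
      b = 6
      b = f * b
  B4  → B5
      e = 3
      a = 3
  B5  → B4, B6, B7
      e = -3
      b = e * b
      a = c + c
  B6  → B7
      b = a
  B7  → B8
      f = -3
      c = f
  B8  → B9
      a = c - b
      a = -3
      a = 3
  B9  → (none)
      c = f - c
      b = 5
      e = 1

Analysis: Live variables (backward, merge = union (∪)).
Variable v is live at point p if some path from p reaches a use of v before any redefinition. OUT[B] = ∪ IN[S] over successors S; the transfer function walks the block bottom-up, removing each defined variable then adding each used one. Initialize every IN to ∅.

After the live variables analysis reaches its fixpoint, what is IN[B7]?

Answer: {b}

Trace:
Per-block solution:
  B0:  IN={b, e, f}  OUT={}
  B1:  IN={}  OUT={b, c}
  B2:  IN={b, c}  OUT={c, f}
  B3:  IN={c, f}  OUT={b, c}
  B4:  IN={b, c}  OUT={b, c}
  B5:  IN={b, c}  OUT={a, b, c}
  B6:  IN={a}  OUT={b}
  B7:  IN={b}  OUT={b, c, f}
  B8:  IN={b, c, f}  OUT={c, f}
  B9:  IN={c, f}  OUT={}

Merge at B7: OUT[B7] = IN[B8] = {b, c, f}
Applying B7's transfer function to that OUT value gives IN[B7] (row B7 above).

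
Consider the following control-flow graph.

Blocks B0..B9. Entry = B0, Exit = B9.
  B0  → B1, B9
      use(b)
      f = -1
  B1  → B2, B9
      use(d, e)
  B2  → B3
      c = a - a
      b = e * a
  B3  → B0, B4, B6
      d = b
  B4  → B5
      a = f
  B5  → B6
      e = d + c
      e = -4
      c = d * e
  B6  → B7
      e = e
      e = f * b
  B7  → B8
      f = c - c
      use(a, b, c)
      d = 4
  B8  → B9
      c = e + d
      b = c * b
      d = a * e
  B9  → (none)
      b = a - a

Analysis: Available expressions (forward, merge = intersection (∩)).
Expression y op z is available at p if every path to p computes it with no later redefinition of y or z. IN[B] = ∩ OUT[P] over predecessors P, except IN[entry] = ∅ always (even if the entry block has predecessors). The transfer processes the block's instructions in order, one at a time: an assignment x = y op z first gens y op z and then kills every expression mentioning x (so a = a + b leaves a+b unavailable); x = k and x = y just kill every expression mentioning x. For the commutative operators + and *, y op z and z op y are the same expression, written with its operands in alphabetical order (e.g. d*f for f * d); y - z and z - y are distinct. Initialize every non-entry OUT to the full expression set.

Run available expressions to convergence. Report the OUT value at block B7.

Converged values:
  B0: | IN={} | OUT={}
  B1: | IN={} | OUT={}
  B2: | IN={} | OUT={a*e, a-a}
  B3: | IN={a*e, a-a} | OUT={a*e, a-a}
  B4: | IN={a*e, a-a} | OUT={}
  B5: | IN={} | OUT={d*e}
  B6: | IN={} | OUT={b*f}
  B7: | IN={b*f} | OUT={c-c}
  B8: | IN={c-c} | OUT={a*e}
  B9: | IN={} | OUT={a-a}

Merge at B7: IN[B7] = OUT[B6] = {b*f}
Applying B7's transfer function to that IN value gives OUT[B7] (row B7 above).

Answer: {c-c}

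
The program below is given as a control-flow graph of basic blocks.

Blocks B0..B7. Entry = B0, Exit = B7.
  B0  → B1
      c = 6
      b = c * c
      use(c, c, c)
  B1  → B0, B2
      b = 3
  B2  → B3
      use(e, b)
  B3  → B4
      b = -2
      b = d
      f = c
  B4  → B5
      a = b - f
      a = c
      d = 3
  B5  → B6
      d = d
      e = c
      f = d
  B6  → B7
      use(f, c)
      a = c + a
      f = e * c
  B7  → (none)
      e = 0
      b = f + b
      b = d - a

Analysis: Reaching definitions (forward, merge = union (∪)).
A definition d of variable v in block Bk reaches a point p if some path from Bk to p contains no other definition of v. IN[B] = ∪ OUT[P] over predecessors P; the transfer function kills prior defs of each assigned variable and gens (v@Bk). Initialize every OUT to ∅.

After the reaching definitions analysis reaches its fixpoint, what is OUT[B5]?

Converged values:
  B0:   IN={b@B1, c@B0}   OUT={b@B0, c@B0}
  B1:   IN={b@B0, c@B0}   OUT={b@B1, c@B0}
  B2:   IN={b@B1, c@B0}   OUT={b@B1, c@B0}
  B3:   IN={b@B1, c@B0}   OUT={b@B3, c@B0, f@B3}
  B4:   IN={b@B3, c@B0, f@B3}   OUT={a@B4, b@B3, c@B0, d@B4, f@B3}
  B5:   IN={a@B4, b@B3, c@B0, d@B4, f@B3}   OUT={a@B4, b@B3, c@B0, d@B5, e@B5, f@B5}
  B6:   IN={a@B4, b@B3, c@B0, d@B5, e@B5, f@B5}   OUT={a@B6, b@B3, c@B0, d@B5, e@B5, f@B6}
  B7:   IN={a@B6, b@B3, c@B0, d@B5, e@B5, f@B6}   OUT={a@B6, b@B7, c@B0, d@B5, e@B7, f@B6}

Merge at B5: IN[B5] = OUT[B4] = {a@B4, b@B3, c@B0, d@B4, f@B3}
Applying B5's transfer function to that IN value gives OUT[B5] (row B5 above).

Answer: {a@B4, b@B3, c@B0, d@B5, e@B5, f@B5}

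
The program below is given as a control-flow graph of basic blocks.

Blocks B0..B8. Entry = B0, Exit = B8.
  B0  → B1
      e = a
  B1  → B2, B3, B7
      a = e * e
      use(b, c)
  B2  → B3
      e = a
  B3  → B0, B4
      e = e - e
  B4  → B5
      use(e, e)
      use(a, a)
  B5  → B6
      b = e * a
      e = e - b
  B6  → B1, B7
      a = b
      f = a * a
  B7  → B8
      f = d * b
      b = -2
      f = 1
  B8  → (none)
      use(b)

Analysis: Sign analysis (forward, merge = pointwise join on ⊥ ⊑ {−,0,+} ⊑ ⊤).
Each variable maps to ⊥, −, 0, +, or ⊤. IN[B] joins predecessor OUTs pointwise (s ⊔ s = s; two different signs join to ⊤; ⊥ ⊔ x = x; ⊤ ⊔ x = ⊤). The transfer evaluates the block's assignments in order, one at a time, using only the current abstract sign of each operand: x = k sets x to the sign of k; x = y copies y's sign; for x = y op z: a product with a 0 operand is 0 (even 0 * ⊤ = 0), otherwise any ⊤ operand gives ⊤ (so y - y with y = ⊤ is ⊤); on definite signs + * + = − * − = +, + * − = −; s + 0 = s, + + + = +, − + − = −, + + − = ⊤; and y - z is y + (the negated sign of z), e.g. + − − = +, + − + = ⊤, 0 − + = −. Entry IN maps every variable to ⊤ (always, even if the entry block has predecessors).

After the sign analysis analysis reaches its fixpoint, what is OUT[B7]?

Fixpoint table:
  B0:   IN=(all ⊤)   OUT=(all ⊤)
  B1:   IN=(all ⊤)   OUT=(all ⊤)
  B2:   IN=(all ⊤)   OUT=(all ⊤)
  B3:   IN=(all ⊤)   OUT=(all ⊤)
  B4:   IN=(all ⊤)   OUT=(all ⊤)
  B5:   IN=(all ⊤)   OUT=(all ⊤)
  B6:   IN=(all ⊤)   OUT=(all ⊤)
  B7:   IN=(all ⊤)   OUT={b:-, f:+; rest ⊤}
  B8:   IN={b:-, f:+; rest ⊤}   OUT={b:-, f:+; rest ⊤}

Merge at B7: IN[B7] = OUT[B1] ⊔ OUT[B6] = {a: ⊤, b: ⊤, c: ⊤, d: ⊤, e: ⊤, f: ⊤}
Applying B7's transfer function to that IN value gives OUT[B7] (row B7 above).

Answer: {a: ⊤, b: -, c: ⊤, d: ⊤, e: ⊤, f: +}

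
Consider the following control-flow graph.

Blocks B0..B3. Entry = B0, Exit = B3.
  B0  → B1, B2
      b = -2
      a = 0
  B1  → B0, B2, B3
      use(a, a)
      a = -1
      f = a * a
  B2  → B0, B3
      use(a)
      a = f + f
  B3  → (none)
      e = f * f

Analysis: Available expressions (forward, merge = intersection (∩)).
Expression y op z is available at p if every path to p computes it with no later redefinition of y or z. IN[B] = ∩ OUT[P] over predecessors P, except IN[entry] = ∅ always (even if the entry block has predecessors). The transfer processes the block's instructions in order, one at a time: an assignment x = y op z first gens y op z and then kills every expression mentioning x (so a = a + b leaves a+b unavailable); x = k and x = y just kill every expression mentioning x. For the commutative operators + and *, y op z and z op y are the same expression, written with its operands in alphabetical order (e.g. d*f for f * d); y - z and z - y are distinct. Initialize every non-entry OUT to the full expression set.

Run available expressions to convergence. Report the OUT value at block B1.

Answer: {a*a}

Derivation:
Converged values:
  B0:  IN={}  OUT={}
  B1:  IN={}  OUT={a*a}
  B2:  IN={}  OUT={f+f}
  B3:  IN={}  OUT={f*f}

Merge at B1: IN[B1] = OUT[B0] = {}
Applying B1's transfer function to that IN value gives OUT[B1] (row B1 above).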